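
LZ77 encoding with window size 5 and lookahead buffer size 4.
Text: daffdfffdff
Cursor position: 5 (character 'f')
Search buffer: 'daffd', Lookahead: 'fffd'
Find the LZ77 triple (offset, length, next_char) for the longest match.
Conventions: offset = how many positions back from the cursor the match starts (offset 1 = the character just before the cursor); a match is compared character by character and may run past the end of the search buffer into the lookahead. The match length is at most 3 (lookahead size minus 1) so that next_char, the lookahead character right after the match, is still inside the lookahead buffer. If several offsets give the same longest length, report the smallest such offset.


Try each offset into the search buffer:
  offset=1 (pos 4, char 'd'): match length 0
  offset=2 (pos 3, char 'f'): match length 1
  offset=3 (pos 2, char 'f'): match length 2
  offset=4 (pos 1, char 'a'): match length 0
  offset=5 (pos 0, char 'd'): match length 0
Longest match has length 2 at offset 3.
next_char = character at position 5 + 2 = 7 -> 'f'

Best match: offset=3, length=2 (matching 'ff' starting at position 2)
LZ77 triple: (3, 2, 'f')


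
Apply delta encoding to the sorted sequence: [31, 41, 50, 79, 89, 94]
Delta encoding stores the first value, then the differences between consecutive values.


First value: 31
Deltas:
  41 - 31 = 10
  50 - 41 = 9
  79 - 50 = 29
  89 - 79 = 10
  94 - 89 = 5


Delta encoded: [31, 10, 9, 29, 10, 5]


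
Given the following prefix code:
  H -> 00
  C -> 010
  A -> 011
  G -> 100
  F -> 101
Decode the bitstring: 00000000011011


Decoding step by step:
Bits 00 -> H
Bits 00 -> H
Bits 00 -> H
Bits 00 -> H
Bits 011 -> A
Bits 011 -> A


Decoded message: HHHHAA


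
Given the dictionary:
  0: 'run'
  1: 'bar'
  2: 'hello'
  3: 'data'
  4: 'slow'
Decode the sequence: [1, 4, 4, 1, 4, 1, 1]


Look up each index in the dictionary:
  1 -> 'bar'
  4 -> 'slow'
  4 -> 'slow'
  1 -> 'bar'
  4 -> 'slow'
  1 -> 'bar'
  1 -> 'bar'

Decoded: "bar slow slow bar slow bar bar"


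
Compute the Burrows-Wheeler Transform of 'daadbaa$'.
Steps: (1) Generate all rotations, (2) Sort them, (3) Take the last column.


Rotations (sorted):
  0: $daadbaa -> last char: a
  1: a$daadba -> last char: a
  2: aa$daadb -> last char: b
  3: aadbaa$d -> last char: d
  4: adbaa$da -> last char: a
  5: baa$daad -> last char: d
  6: daadbaa$ -> last char: $
  7: dbaa$daa -> last char: a


BWT = aabdad$a


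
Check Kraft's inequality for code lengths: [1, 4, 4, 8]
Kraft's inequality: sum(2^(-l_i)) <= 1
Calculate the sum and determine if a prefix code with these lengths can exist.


Sum = 2^(-1) + 2^(-4) + 2^(-4) + 2^(-8)
    = 0.5 + 0.0625 + 0.0625 + 0.00390625
    = 161/256 = 0.62890625
Since 0.62890625 <= 1, Kraft's inequality IS satisfied.
A prefix code with these lengths CAN exist.

Kraft sum = 0.62890625. Satisfied.


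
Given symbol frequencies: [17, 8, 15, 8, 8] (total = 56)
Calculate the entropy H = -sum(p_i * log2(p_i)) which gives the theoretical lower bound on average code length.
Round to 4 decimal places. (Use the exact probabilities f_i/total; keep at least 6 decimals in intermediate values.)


Per-symbol terms -p_i * log2(p_i) with p_i = f_i/56:
  p = 17/56 = 0.303571: log2(p) = -1.719892, -p*log2(p) = 0.522110
  p = 8/56 = 0.142857: log2(p) = -2.807355, -p*log2(p) = 0.401051
  p = 15/56 = 0.267857: log2(p) = -1.900464, -p*log2(p) = 0.509053
  p = 8/56 = 0.142857: log2(p) = -2.807355, -p*log2(p) = 0.401051
  p = 8/56 = 0.142857: log2(p) = -2.807355, -p*log2(p) = 0.401051
H = 0.522110 + 0.401051 + 0.509053 + 0.401051 + 0.401051 = 2.234316

H = 2.2343 bits/symbol


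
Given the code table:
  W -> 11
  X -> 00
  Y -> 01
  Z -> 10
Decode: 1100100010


Decoding:
11 -> W
00 -> X
10 -> Z
00 -> X
10 -> Z


Result: WXZXZ


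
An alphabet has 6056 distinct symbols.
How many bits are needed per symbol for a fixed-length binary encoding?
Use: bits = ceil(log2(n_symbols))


log2(6056) = 12.5641
Bracket: 2^12 = 4096 < 6056 <= 2^13 = 8192
So ceil(log2(6056)) = 13

bits = ceil(log2(6056)) = ceil(12.5641) = 13 bits


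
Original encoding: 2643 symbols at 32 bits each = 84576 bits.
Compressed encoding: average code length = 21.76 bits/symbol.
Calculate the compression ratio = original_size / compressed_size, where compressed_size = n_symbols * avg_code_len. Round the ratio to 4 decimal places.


original_size = n_symbols * orig_bits = 2643 * 32 = 84576 bits
compressed_size = n_symbols * avg_code_len = 2643 * 21.76 = 57511.68 bits
ratio = original_size / compressed_size = 84576 / 57511.68 = 1.4706

Compression ratio = 1.4706


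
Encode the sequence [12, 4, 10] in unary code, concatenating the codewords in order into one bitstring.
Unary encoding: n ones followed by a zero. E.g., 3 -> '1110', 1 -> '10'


Encode each number as n ones followed by a terminating 0:
  12 -> 1111111111110 (13 bits)
  4 -> 11110 (5 bits)
  10 -> 11111111110 (11 bits)
Total length = 13 + 5 + 11 = 29 bits.

Unary([12, 4, 10]) = 11111111111101111011111111110 (29 bits)


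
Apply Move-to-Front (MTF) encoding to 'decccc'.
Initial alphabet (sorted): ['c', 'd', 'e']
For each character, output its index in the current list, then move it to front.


MTF encoding:
'd': index 1 in ['c', 'd', 'e'] -> ['d', 'c', 'e']
'e': index 2 in ['d', 'c', 'e'] -> ['e', 'd', 'c']
'c': index 2 in ['e', 'd', 'c'] -> ['c', 'e', 'd']
'c': index 0 in ['c', 'e', 'd'] -> ['c', 'e', 'd']
'c': index 0 in ['c', 'e', 'd'] -> ['c', 'e', 'd']
'c': index 0 in ['c', 'e', 'd'] -> ['c', 'e', 'd']


Output: [1, 2, 2, 0, 0, 0]


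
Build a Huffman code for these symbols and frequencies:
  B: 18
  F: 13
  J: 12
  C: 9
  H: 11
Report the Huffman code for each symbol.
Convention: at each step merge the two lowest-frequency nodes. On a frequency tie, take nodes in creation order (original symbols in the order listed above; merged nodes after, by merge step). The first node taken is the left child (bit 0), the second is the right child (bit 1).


Huffman tree construction:
Step 1: Merge C(9) + H(11) = 20
Step 2: Merge J(12) + F(13) = 25
Step 3: Merge B(18) + (C+H)(20) = 38
Step 4: Merge (J+F)(25) + (B+(C+H))(38) = 63
Read each symbol's code off the tree from the root (left child = 0, right child = 1).

Codes:
  B: 10 (length 2)
  F: 01 (length 2)
  J: 00 (length 2)
  C: 110 (length 3)
  H: 111 (length 3)
Average code length: 146/63 = 2.3175 bits/symbol


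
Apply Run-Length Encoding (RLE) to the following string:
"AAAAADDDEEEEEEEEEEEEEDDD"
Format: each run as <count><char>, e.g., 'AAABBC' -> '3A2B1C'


Scanning runs left to right:
  i=0: run of 'A' x 5 -> '5A'
  i=5: run of 'D' x 3 -> '3D'
  i=8: run of 'E' x 13 -> '13E'
  i=21: run of 'D' x 3 -> '3D'

RLE = 5A3D13E3D


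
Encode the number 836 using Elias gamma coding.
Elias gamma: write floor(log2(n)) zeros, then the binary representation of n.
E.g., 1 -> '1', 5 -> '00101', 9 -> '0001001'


num_bits = floor(log2(836)) + 1 = 10
leading_zeros = num_bits - 1 = 9
binary(836) = 1101000100

Elias gamma(836) = '000000000' + '1101000100' = 0000000001101000100 (19 bits)


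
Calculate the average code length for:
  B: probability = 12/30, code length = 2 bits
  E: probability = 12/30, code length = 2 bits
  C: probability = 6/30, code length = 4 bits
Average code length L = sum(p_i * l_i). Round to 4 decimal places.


Weighted contributions p_i * l_i:
  B: (12/30) * 2 = 24/30
  E: (12/30) * 2 = 24/30
  C: (6/30) * 4 = 24/30
Sum = (24 + 24 + 24)/30 = 72/30

L = 72/30 = 2.4000 bits/symbol


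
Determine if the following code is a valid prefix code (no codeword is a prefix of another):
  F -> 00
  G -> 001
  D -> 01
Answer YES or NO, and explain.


Checking each pair (does one codeword prefix another?):
  F='00' vs G='001': prefix -- VIOLATION

NO -- this is NOT a valid prefix code. F (00) is a prefix of G (001).


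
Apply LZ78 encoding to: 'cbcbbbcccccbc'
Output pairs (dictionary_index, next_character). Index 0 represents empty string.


LZ78 encoding steps:
Dictionary: {0: ''}
Step 1: w='' (idx 0), next='c' -> output (0, 'c'), add 'c' as idx 1
Step 2: w='' (idx 0), next='b' -> output (0, 'b'), add 'b' as idx 2
Step 3: w='c' (idx 1), next='b' -> output (1, 'b'), add 'cb' as idx 3
Step 4: w='b' (idx 2), next='b' -> output (2, 'b'), add 'bb' as idx 4
Step 5: w='c' (idx 1), next='c' -> output (1, 'c'), add 'cc' as idx 5
Step 6: w='cc' (idx 5), next='c' -> output (5, 'c'), add 'ccc' as idx 6
Step 7: w='b' (idx 2), next='c' -> output (2, 'c'), add 'bc' as idx 7


Encoded: [(0, 'c'), (0, 'b'), (1, 'b'), (2, 'b'), (1, 'c'), (5, 'c'), (2, 'c')]


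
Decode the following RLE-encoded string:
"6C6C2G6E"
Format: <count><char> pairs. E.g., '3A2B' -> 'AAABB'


Expanding each <count><char> pair:
  6C -> 'CCCCCC'
  6C -> 'CCCCCC'
  2G -> 'GG'
  6E -> 'EEEEEE'

Decoded = CCCCCCCCCCCCGGEEEEEE


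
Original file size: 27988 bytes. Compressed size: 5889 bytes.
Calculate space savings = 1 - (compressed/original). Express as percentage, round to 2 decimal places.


ratio = compressed/original = 5889/27988 = 0.210412
savings = 1 - ratio = 1 - 0.210412 = 0.789588
as a percentage: 0.789588 * 100 = 78.96%

Space savings = 1 - 5889/27988 = 78.96%


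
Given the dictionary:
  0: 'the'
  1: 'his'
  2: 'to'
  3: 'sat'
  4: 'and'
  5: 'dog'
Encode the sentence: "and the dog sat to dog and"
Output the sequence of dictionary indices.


Look up each word in the dictionary:
  'and' -> 4
  'the' -> 0
  'dog' -> 5
  'sat' -> 3
  'to' -> 2
  'dog' -> 5
  'and' -> 4

Encoded: [4, 0, 5, 3, 2, 5, 4]


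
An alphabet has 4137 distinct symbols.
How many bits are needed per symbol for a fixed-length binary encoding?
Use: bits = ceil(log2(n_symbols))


log2(4137) = 12.0144
Bracket: 2^12 = 4096 < 4137 <= 2^13 = 8192
So ceil(log2(4137)) = 13

bits = ceil(log2(4137)) = ceil(12.0144) = 13 bits


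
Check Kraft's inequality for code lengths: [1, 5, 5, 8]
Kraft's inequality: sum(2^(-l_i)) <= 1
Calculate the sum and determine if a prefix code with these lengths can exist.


Sum = 2^(-1) + 2^(-5) + 2^(-5) + 2^(-8)
    = 0.5 + 0.03125 + 0.03125 + 0.00390625
    = 145/256 = 0.56640625
Since 0.56640625 <= 1, Kraft's inequality IS satisfied.
A prefix code with these lengths CAN exist.

Kraft sum = 0.56640625. Satisfied.


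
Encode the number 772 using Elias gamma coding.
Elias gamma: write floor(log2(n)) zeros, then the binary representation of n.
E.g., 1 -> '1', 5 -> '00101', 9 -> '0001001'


num_bits = floor(log2(772)) + 1 = 10
leading_zeros = num_bits - 1 = 9
binary(772) = 1100000100

Elias gamma(772) = '000000000' + '1100000100' = 0000000001100000100 (19 bits)


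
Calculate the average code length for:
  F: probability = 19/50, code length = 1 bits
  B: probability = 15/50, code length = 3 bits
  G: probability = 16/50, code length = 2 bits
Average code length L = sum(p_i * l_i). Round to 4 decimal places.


Weighted contributions p_i * l_i:
  F: (19/50) * 1 = 19/50
  B: (15/50) * 3 = 45/50
  G: (16/50) * 2 = 32/50
Sum = (19 + 45 + 32)/50 = 96/50

L = 96/50 = 1.9200 bits/symbol


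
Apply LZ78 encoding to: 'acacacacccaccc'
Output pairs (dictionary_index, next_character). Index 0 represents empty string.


LZ78 encoding steps:
Dictionary: {0: ''}
Step 1: w='' (idx 0), next='a' -> output (0, 'a'), add 'a' as idx 1
Step 2: w='' (idx 0), next='c' -> output (0, 'c'), add 'c' as idx 2
Step 3: w='a' (idx 1), next='c' -> output (1, 'c'), add 'ac' as idx 3
Step 4: w='ac' (idx 3), next='a' -> output (3, 'a'), add 'aca' as idx 4
Step 5: w='c' (idx 2), next='c' -> output (2, 'c'), add 'cc' as idx 5
Step 6: w='c' (idx 2), next='a' -> output (2, 'a'), add 'ca' as idx 6
Step 7: w='cc' (idx 5), next='c' -> output (5, 'c'), add 'ccc' as idx 7


Encoded: [(0, 'a'), (0, 'c'), (1, 'c'), (3, 'a'), (2, 'c'), (2, 'a'), (5, 'c')]


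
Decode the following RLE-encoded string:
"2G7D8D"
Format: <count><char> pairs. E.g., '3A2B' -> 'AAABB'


Expanding each <count><char> pair:
  2G -> 'GG'
  7D -> 'DDDDDDD'
  8D -> 'DDDDDDDD'

Decoded = GGDDDDDDDDDDDDDDD


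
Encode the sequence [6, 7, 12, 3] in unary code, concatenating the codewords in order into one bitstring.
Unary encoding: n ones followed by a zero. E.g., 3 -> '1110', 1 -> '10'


Encode each number as n ones followed by a terminating 0:
  6 -> 1111110 (7 bits)
  7 -> 11111110 (8 bits)
  12 -> 1111111111110 (13 bits)
  3 -> 1110 (4 bits)
Total length = 7 + 8 + 13 + 4 = 32 bits.

Unary([6, 7, 12, 3]) = 11111101111111011111111111101110 (32 bits)


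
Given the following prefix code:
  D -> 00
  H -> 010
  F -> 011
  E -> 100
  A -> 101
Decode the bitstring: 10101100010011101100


Decoding step by step:
Bits 101 -> A
Bits 011 -> F
Bits 00 -> D
Bits 010 -> H
Bits 011 -> F
Bits 101 -> A
Bits 100 -> E


Decoded message: AFDHFAE


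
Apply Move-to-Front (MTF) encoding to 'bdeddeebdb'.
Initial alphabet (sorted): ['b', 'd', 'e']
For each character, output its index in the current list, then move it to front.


MTF encoding:
'b': index 0 in ['b', 'd', 'e'] -> ['b', 'd', 'e']
'd': index 1 in ['b', 'd', 'e'] -> ['d', 'b', 'e']
'e': index 2 in ['d', 'b', 'e'] -> ['e', 'd', 'b']
'd': index 1 in ['e', 'd', 'b'] -> ['d', 'e', 'b']
'd': index 0 in ['d', 'e', 'b'] -> ['d', 'e', 'b']
'e': index 1 in ['d', 'e', 'b'] -> ['e', 'd', 'b']
'e': index 0 in ['e', 'd', 'b'] -> ['e', 'd', 'b']
'b': index 2 in ['e', 'd', 'b'] -> ['b', 'e', 'd']
'd': index 2 in ['b', 'e', 'd'] -> ['d', 'b', 'e']
'b': index 1 in ['d', 'b', 'e'] -> ['b', 'd', 'e']


Output: [0, 1, 2, 1, 0, 1, 0, 2, 2, 1]


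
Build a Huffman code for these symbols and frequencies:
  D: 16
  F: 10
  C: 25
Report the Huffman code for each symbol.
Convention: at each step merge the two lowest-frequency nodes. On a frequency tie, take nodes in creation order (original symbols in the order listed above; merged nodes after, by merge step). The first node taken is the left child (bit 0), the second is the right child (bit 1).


Huffman tree construction:
Step 1: Merge F(10) + D(16) = 26
Step 2: Merge C(25) + (F+D)(26) = 51
Read each symbol's code off the tree from the root (left child = 0, right child = 1).

Codes:
  D: 11 (length 2)
  F: 10 (length 2)
  C: 0 (length 1)
Average code length: 77/51 = 1.5098 bits/symbol


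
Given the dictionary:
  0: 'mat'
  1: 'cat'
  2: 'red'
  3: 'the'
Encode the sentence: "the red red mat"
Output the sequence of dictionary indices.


Look up each word in the dictionary:
  'the' -> 3
  'red' -> 2
  'red' -> 2
  'mat' -> 0

Encoded: [3, 2, 2, 0]


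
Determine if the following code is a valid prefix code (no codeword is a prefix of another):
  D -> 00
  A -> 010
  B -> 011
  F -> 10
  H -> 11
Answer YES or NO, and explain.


Checking each pair (does one codeword prefix another?):
  D='00' vs A='010': no prefix
  D='00' vs B='011': no prefix
  D='00' vs F='10': no prefix
  D='00' vs H='11': no prefix
  A='010' vs D='00': no prefix
  A='010' vs B='011': no prefix
  A='010' vs F='10': no prefix
  A='010' vs H='11': no prefix
  B='011' vs D='00': no prefix
  B='011' vs A='010': no prefix
  B='011' vs F='10': no prefix
  B='011' vs H='11': no prefix
  F='10' vs D='00': no prefix
  F='10' vs A='010': no prefix
  F='10' vs B='011': no prefix
  F='10' vs H='11': no prefix
  H='11' vs D='00': no prefix
  H='11' vs A='010': no prefix
  H='11' vs B='011': no prefix
  H='11' vs F='10': no prefix
No violation found over all pairs.

YES -- this is a valid prefix code. No codeword is a prefix of any other codeword.


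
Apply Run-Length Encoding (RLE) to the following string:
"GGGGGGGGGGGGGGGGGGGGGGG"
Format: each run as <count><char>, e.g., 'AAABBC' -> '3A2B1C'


Scanning runs left to right:
  i=0: run of 'G' x 23 -> '23G'

RLE = 23G


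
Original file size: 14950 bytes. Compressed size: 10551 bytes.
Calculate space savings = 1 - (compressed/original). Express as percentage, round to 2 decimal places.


ratio = compressed/original = 10551/14950 = 0.705753
savings = 1 - ratio = 1 - 0.705753 = 0.294247
as a percentage: 0.294247 * 100 = 29.42%

Space savings = 1 - 10551/14950 = 29.42%


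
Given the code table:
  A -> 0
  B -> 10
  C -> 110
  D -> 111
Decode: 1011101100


Decoding:
10 -> B
111 -> D
0 -> A
110 -> C
0 -> A


Result: BDACA


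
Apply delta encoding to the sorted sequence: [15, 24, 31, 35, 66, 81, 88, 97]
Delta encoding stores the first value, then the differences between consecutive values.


First value: 15
Deltas:
  24 - 15 = 9
  31 - 24 = 7
  35 - 31 = 4
  66 - 35 = 31
  81 - 66 = 15
  88 - 81 = 7
  97 - 88 = 9


Delta encoded: [15, 9, 7, 4, 31, 15, 7, 9]


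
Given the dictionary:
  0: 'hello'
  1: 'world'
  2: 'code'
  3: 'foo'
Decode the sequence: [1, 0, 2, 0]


Look up each index in the dictionary:
  1 -> 'world'
  0 -> 'hello'
  2 -> 'code'
  0 -> 'hello'

Decoded: "world hello code hello"


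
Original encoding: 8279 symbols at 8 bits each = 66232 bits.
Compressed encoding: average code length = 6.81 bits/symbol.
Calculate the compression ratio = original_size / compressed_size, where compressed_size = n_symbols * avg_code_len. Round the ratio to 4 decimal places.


original_size = n_symbols * orig_bits = 8279 * 8 = 66232 bits
compressed_size = n_symbols * avg_code_len = 8279 * 6.81 = 56379.99 bits
ratio = original_size / compressed_size = 66232 / 56379.99 = 1.1747

Compression ratio = 1.1747


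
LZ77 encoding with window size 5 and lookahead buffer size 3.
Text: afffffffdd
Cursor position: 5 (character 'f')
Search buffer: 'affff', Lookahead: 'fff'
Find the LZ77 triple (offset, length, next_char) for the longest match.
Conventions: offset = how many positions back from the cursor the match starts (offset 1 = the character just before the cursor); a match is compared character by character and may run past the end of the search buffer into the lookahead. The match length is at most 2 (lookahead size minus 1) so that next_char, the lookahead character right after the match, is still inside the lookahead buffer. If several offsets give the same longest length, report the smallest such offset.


Try each offset into the search buffer:
  offset=1 (pos 4, char 'f'): match length 2
  offset=2 (pos 3, char 'f'): match length 2
  offset=3 (pos 2, char 'f'): match length 2
  offset=4 (pos 1, char 'f'): match length 2
  offset=5 (pos 0, char 'a'): match length 0
Longest match has length 2, found at offsets 1, 2, 3, 4; take the smallest, offset 1.
next_char = character at position 5 + 2 = 7 -> 'f'

Best match: offset=1, length=2 (matching 'ff' starting at position 4)
LZ77 triple: (1, 2, 'f')


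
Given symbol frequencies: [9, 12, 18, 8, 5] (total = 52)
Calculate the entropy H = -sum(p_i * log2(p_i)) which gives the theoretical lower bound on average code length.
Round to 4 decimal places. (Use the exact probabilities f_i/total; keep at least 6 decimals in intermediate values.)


Per-symbol terms -p_i * log2(p_i) with p_i = f_i/52:
  p = 9/52 = 0.173077: log2(p) = -2.530515, -p*log2(p) = 0.437974
  p = 12/52 = 0.230769: log2(p) = -2.115477, -p*log2(p) = 0.488187
  p = 18/52 = 0.346154: log2(p) = -1.530515, -p*log2(p) = 0.529794
  p = 8/52 = 0.153846: log2(p) = -2.700440, -p*log2(p) = 0.415452
  p = 5/52 = 0.096154: log2(p) = -3.378512, -p*log2(p) = 0.324857
H = 0.437974 + 0.488187 + 0.529794 + 0.415452 + 0.324857 = 2.196264

H = 2.1963 bits/symbol


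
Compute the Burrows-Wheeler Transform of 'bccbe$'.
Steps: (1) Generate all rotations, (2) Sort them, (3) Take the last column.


Rotations (sorted):
  0: $bccbe -> last char: e
  1: bccbe$ -> last char: $
  2: be$bcc -> last char: c
  3: cbe$bc -> last char: c
  4: ccbe$b -> last char: b
  5: e$bccb -> last char: b


BWT = e$ccbb


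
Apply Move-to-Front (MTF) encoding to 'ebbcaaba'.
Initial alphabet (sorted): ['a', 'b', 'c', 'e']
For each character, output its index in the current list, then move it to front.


MTF encoding:
'e': index 3 in ['a', 'b', 'c', 'e'] -> ['e', 'a', 'b', 'c']
'b': index 2 in ['e', 'a', 'b', 'c'] -> ['b', 'e', 'a', 'c']
'b': index 0 in ['b', 'e', 'a', 'c'] -> ['b', 'e', 'a', 'c']
'c': index 3 in ['b', 'e', 'a', 'c'] -> ['c', 'b', 'e', 'a']
'a': index 3 in ['c', 'b', 'e', 'a'] -> ['a', 'c', 'b', 'e']
'a': index 0 in ['a', 'c', 'b', 'e'] -> ['a', 'c', 'b', 'e']
'b': index 2 in ['a', 'c', 'b', 'e'] -> ['b', 'a', 'c', 'e']
'a': index 1 in ['b', 'a', 'c', 'e'] -> ['a', 'b', 'c', 'e']


Output: [3, 2, 0, 3, 3, 0, 2, 1]


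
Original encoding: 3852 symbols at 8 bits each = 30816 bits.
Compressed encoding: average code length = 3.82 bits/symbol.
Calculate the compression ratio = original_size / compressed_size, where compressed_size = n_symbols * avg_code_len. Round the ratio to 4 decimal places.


original_size = n_symbols * orig_bits = 3852 * 8 = 30816 bits
compressed_size = n_symbols * avg_code_len = 3852 * 3.82 = 14714.64 bits
ratio = original_size / compressed_size = 30816 / 14714.64 = 2.0942

Compression ratio = 2.0942


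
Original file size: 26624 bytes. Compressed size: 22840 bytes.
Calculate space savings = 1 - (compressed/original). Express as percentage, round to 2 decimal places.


ratio = compressed/original = 22840/26624 = 0.857873
savings = 1 - ratio = 1 - 0.857873 = 0.142127
as a percentage: 0.142127 * 100 = 14.21%

Space savings = 1 - 22840/26624 = 14.21%


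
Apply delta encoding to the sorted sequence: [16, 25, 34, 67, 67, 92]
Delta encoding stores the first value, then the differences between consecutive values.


First value: 16
Deltas:
  25 - 16 = 9
  34 - 25 = 9
  67 - 34 = 33
  67 - 67 = 0
  92 - 67 = 25


Delta encoded: [16, 9, 9, 33, 0, 25]


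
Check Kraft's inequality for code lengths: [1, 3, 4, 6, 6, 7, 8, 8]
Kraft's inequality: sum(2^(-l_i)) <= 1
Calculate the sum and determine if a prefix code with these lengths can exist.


Sum = 2^(-1) + 2^(-3) + 2^(-4) + 2^(-6) + 2^(-6) + 2^(-7) + 2^(-8) + 2^(-8)
    = 0.5 + 0.125 + 0.0625 + 0.015625 + 0.015625 + 0.0078125 + 0.00390625 + 0.00390625
    = 188/256 = 0.734375
Since 0.734375 <= 1, Kraft's inequality IS satisfied.
A prefix code with these lengths CAN exist.

Kraft sum = 0.734375. Satisfied.


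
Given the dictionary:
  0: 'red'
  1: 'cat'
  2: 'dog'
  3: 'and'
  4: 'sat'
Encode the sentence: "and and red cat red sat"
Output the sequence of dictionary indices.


Look up each word in the dictionary:
  'and' -> 3
  'and' -> 3
  'red' -> 0
  'cat' -> 1
  'red' -> 0
  'sat' -> 4

Encoded: [3, 3, 0, 1, 0, 4]


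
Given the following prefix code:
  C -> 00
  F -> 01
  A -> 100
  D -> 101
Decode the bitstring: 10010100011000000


Decoding step by step:
Bits 100 -> A
Bits 101 -> D
Bits 00 -> C
Bits 01 -> F
Bits 100 -> A
Bits 00 -> C
Bits 00 -> C


Decoded message: ADCFACC


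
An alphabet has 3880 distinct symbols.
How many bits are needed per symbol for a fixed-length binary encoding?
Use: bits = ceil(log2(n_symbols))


log2(3880) = 11.9218
Bracket: 2^11 = 2048 < 3880 <= 2^12 = 4096
So ceil(log2(3880)) = 12

bits = ceil(log2(3880)) = ceil(11.9218) = 12 bits


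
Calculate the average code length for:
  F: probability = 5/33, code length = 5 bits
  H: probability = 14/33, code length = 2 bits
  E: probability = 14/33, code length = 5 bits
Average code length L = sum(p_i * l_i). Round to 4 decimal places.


Weighted contributions p_i * l_i:
  F: (5/33) * 5 = 25/33
  H: (14/33) * 2 = 28/33
  E: (14/33) * 5 = 70/33
Sum = (25 + 28 + 70)/33 = 123/33

L = 123/33 = 3.7273 bits/symbol


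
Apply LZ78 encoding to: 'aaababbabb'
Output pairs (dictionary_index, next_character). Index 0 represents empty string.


LZ78 encoding steps:
Dictionary: {0: ''}
Step 1: w='' (idx 0), next='a' -> output (0, 'a'), add 'a' as idx 1
Step 2: w='a' (idx 1), next='a' -> output (1, 'a'), add 'aa' as idx 2
Step 3: w='' (idx 0), next='b' -> output (0, 'b'), add 'b' as idx 3
Step 4: w='a' (idx 1), next='b' -> output (1, 'b'), add 'ab' as idx 4
Step 5: w='b' (idx 3), next='a' -> output (3, 'a'), add 'ba' as idx 5
Step 6: w='b' (idx 3), next='b' -> output (3, 'b'), add 'bb' as idx 6


Encoded: [(0, 'a'), (1, 'a'), (0, 'b'), (1, 'b'), (3, 'a'), (3, 'b')]


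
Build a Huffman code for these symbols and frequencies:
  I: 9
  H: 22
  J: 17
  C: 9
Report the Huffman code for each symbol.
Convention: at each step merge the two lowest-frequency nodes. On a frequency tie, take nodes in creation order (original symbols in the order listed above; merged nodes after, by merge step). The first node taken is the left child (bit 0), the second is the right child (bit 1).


Huffman tree construction:
Step 1: Merge I(9) + C(9) = 18
Step 2: Merge J(17) + (I+C)(18) = 35
Step 3: Merge H(22) + (J+(I+C))(35) = 57
Read each symbol's code off the tree from the root (left child = 0, right child = 1).

Codes:
  I: 110 (length 3)
  H: 0 (length 1)
  J: 10 (length 2)
  C: 111 (length 3)
Average code length: 110/57 = 1.9298 bits/symbol


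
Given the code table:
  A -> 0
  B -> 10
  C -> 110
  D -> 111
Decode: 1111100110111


Decoding:
111 -> D
110 -> C
0 -> A
110 -> C
111 -> D


Result: DCACD


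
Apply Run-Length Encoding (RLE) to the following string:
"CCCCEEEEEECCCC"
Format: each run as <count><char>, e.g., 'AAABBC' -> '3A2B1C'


Scanning runs left to right:
  i=0: run of 'C' x 4 -> '4C'
  i=4: run of 'E' x 6 -> '6E'
  i=10: run of 'C' x 4 -> '4C'

RLE = 4C6E4C


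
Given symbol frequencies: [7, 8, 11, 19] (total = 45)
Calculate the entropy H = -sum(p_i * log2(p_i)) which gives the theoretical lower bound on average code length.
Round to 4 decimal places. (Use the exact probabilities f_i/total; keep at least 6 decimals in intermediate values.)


Per-symbol terms -p_i * log2(p_i) with p_i = f_i/45:
  p = 7/45 = 0.155556: log2(p) = -2.684498, -p*log2(p) = 0.417589
  p = 8/45 = 0.177778: log2(p) = -2.491853, -p*log2(p) = 0.442996
  p = 11/45 = 0.244444: log2(p) = -2.032421, -p*log2(p) = 0.496814
  p = 19/45 = 0.422222: log2(p) = -1.243926, -p*log2(p) = 0.525213
H = 0.417589 + 0.442996 + 0.496814 + 0.525213 = 1.882612

H = 1.8826 bits/symbol


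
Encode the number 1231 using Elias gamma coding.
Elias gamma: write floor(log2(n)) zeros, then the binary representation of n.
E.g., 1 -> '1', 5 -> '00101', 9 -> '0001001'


num_bits = floor(log2(1231)) + 1 = 11
leading_zeros = num_bits - 1 = 10
binary(1231) = 10011001111

Elias gamma(1231) = '0000000000' + '10011001111' = 000000000010011001111 (21 bits)


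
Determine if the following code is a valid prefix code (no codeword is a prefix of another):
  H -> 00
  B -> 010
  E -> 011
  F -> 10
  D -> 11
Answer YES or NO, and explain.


Checking each pair (does one codeword prefix another?):
  H='00' vs B='010': no prefix
  H='00' vs E='011': no prefix
  H='00' vs F='10': no prefix
  H='00' vs D='11': no prefix
  B='010' vs H='00': no prefix
  B='010' vs E='011': no prefix
  B='010' vs F='10': no prefix
  B='010' vs D='11': no prefix
  E='011' vs H='00': no prefix
  E='011' vs B='010': no prefix
  E='011' vs F='10': no prefix
  E='011' vs D='11': no prefix
  F='10' vs H='00': no prefix
  F='10' vs B='010': no prefix
  F='10' vs E='011': no prefix
  F='10' vs D='11': no prefix
  D='11' vs H='00': no prefix
  D='11' vs B='010': no prefix
  D='11' vs E='011': no prefix
  D='11' vs F='10': no prefix
No violation found over all pairs.

YES -- this is a valid prefix code. No codeword is a prefix of any other codeword.


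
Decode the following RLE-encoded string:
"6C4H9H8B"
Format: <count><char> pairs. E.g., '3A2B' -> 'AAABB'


Expanding each <count><char> pair:
  6C -> 'CCCCCC'
  4H -> 'HHHH'
  9H -> 'HHHHHHHHH'
  8B -> 'BBBBBBBB'

Decoded = CCCCCCHHHHHHHHHHHHHBBBBBBBB


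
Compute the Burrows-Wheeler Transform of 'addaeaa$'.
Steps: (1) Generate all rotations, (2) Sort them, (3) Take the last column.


Rotations (sorted):
  0: $addaeaa -> last char: a
  1: a$addaea -> last char: a
  2: aa$addae -> last char: e
  3: addaeaa$ -> last char: $
  4: aeaa$add -> last char: d
  5: daeaa$ad -> last char: d
  6: ddaeaa$a -> last char: a
  7: eaa$adda -> last char: a


BWT = aae$ddaa


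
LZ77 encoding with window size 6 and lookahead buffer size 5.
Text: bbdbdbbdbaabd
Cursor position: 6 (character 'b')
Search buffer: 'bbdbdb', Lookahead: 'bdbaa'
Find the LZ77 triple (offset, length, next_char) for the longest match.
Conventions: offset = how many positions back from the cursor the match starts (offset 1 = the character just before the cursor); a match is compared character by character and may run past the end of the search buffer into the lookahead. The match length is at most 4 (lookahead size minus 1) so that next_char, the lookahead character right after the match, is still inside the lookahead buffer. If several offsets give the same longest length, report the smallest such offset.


Try each offset into the search buffer:
  offset=1 (pos 5, char 'b'): match length 1
  offset=2 (pos 4, char 'd'): match length 0
  offset=3 (pos 3, char 'b'): match length 3
  offset=4 (pos 2, char 'd'): match length 0
  offset=5 (pos 1, char 'b'): match length 3
  offset=6 (pos 0, char 'b'): match length 1
Longest match has length 3, found at offsets 3, 5; take the smallest, offset 3.
next_char = character at position 6 + 3 = 9 -> 'a'

Best match: offset=3, length=3 (matching 'bdb' starting at position 3)
LZ77 triple: (3, 3, 'a')


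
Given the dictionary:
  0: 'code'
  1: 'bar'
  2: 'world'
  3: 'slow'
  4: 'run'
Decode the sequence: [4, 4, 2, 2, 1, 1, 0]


Look up each index in the dictionary:
  4 -> 'run'
  4 -> 'run'
  2 -> 'world'
  2 -> 'world'
  1 -> 'bar'
  1 -> 'bar'
  0 -> 'code'

Decoded: "run run world world bar bar code"


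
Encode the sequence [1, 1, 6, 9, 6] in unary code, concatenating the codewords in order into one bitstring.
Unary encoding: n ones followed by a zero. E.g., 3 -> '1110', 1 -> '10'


Encode each number as n ones followed by a terminating 0:
  1 -> 10 (2 bits)
  1 -> 10 (2 bits)
  6 -> 1111110 (7 bits)
  9 -> 1111111110 (10 bits)
  6 -> 1111110 (7 bits)
Total length = 2 + 2 + 7 + 10 + 7 = 28 bits.

Unary([1, 1, 6, 9, 6]) = 1010111111011111111101111110 (28 bits)


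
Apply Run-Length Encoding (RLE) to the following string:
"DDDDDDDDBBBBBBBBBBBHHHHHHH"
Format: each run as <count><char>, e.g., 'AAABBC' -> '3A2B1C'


Scanning runs left to right:
  i=0: run of 'D' x 8 -> '8D'
  i=8: run of 'B' x 11 -> '11B'
  i=19: run of 'H' x 7 -> '7H'

RLE = 8D11B7H


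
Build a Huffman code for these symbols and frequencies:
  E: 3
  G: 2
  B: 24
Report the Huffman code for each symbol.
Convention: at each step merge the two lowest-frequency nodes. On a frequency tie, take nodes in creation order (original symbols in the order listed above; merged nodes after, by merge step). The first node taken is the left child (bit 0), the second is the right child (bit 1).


Huffman tree construction:
Step 1: Merge G(2) + E(3) = 5
Step 2: Merge (G+E)(5) + B(24) = 29
Read each symbol's code off the tree from the root (left child = 0, right child = 1).

Codes:
  E: 01 (length 2)
  G: 00 (length 2)
  B: 1 (length 1)
Average code length: 34/29 = 1.1724 bits/symbol


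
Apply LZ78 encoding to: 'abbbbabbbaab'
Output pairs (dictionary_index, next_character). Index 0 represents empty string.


LZ78 encoding steps:
Dictionary: {0: ''}
Step 1: w='' (idx 0), next='a' -> output (0, 'a'), add 'a' as idx 1
Step 2: w='' (idx 0), next='b' -> output (0, 'b'), add 'b' as idx 2
Step 3: w='b' (idx 2), next='b' -> output (2, 'b'), add 'bb' as idx 3
Step 4: w='b' (idx 2), next='a' -> output (2, 'a'), add 'ba' as idx 4
Step 5: w='bb' (idx 3), next='b' -> output (3, 'b'), add 'bbb' as idx 5
Step 6: w='a' (idx 1), next='a' -> output (1, 'a'), add 'aa' as idx 6
Step 7: w='b' (idx 2), end of input -> output (2, '')


Encoded: [(0, 'a'), (0, 'b'), (2, 'b'), (2, 'a'), (3, 'b'), (1, 'a'), (2, '')]


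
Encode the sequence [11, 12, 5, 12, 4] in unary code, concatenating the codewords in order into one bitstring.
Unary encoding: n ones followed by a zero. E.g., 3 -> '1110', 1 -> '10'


Encode each number as n ones followed by a terminating 0:
  11 -> 111111111110 (12 bits)
  12 -> 1111111111110 (13 bits)
  5 -> 111110 (6 bits)
  12 -> 1111111111110 (13 bits)
  4 -> 11110 (5 bits)
Total length = 12 + 13 + 6 + 13 + 5 = 49 bits.

Unary([11, 12, 5, 12, 4]) = 1111111111101111111111110111110111111111111011110 (49 bits)


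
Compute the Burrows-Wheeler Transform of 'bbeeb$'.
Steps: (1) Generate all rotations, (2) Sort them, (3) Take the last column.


Rotations (sorted):
  0: $bbeeb -> last char: b
  1: b$bbee -> last char: e
  2: bbeeb$ -> last char: $
  3: beeb$b -> last char: b
  4: eb$bbe -> last char: e
  5: eeb$bb -> last char: b


BWT = be$beb


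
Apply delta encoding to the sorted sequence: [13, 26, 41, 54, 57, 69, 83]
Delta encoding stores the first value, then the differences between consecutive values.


First value: 13
Deltas:
  26 - 13 = 13
  41 - 26 = 15
  54 - 41 = 13
  57 - 54 = 3
  69 - 57 = 12
  83 - 69 = 14


Delta encoded: [13, 13, 15, 13, 3, 12, 14]


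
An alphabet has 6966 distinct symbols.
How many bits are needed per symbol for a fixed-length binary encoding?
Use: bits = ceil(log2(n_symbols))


log2(6966) = 12.7661
Bracket: 2^12 = 4096 < 6966 <= 2^13 = 8192
So ceil(log2(6966)) = 13

bits = ceil(log2(6966)) = ceil(12.7661) = 13 bits


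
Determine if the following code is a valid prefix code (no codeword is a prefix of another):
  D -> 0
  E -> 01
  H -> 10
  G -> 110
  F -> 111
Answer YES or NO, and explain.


Checking each pair (does one codeword prefix another?):
  D='0' vs E='01': prefix -- VIOLATION

NO -- this is NOT a valid prefix code. D (0) is a prefix of E (01).


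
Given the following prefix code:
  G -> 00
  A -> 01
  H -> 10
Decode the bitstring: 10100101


Decoding step by step:
Bits 10 -> H
Bits 10 -> H
Bits 01 -> A
Bits 01 -> A


Decoded message: HHAA


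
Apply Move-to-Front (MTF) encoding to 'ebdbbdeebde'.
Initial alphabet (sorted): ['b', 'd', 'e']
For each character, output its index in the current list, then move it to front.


MTF encoding:
'e': index 2 in ['b', 'd', 'e'] -> ['e', 'b', 'd']
'b': index 1 in ['e', 'b', 'd'] -> ['b', 'e', 'd']
'd': index 2 in ['b', 'e', 'd'] -> ['d', 'b', 'e']
'b': index 1 in ['d', 'b', 'e'] -> ['b', 'd', 'e']
'b': index 0 in ['b', 'd', 'e'] -> ['b', 'd', 'e']
'd': index 1 in ['b', 'd', 'e'] -> ['d', 'b', 'e']
'e': index 2 in ['d', 'b', 'e'] -> ['e', 'd', 'b']
'e': index 0 in ['e', 'd', 'b'] -> ['e', 'd', 'b']
'b': index 2 in ['e', 'd', 'b'] -> ['b', 'e', 'd']
'd': index 2 in ['b', 'e', 'd'] -> ['d', 'b', 'e']
'e': index 2 in ['d', 'b', 'e'] -> ['e', 'd', 'b']


Output: [2, 1, 2, 1, 0, 1, 2, 0, 2, 2, 2]


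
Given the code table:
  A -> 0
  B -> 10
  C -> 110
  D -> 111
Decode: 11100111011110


Decoding:
111 -> D
0 -> A
0 -> A
111 -> D
0 -> A
111 -> D
10 -> B


Result: DAADADB


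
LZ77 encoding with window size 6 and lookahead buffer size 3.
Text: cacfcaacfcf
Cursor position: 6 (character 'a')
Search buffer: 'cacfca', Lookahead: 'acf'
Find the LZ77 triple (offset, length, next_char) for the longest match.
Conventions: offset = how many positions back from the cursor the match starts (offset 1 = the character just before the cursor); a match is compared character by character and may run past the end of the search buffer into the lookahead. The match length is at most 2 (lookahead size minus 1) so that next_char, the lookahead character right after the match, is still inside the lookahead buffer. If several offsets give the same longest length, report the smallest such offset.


Try each offset into the search buffer:
  offset=1 (pos 5, char 'a'): match length 1
  offset=2 (pos 4, char 'c'): match length 0
  offset=3 (pos 3, char 'f'): match length 0
  offset=4 (pos 2, char 'c'): match length 0
  offset=5 (pos 1, char 'a'): match length 2
  offset=6 (pos 0, char 'c'): match length 0
Longest match has length 2 at offset 5.
next_char = character at position 6 + 2 = 8 -> 'f'

Best match: offset=5, length=2 (matching 'ac' starting at position 1)
LZ77 triple: (5, 2, 'f')


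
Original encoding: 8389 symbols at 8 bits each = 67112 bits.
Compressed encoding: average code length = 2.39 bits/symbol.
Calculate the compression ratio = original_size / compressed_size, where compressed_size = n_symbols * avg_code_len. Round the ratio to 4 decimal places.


original_size = n_symbols * orig_bits = 8389 * 8 = 67112 bits
compressed_size = n_symbols * avg_code_len = 8389 * 2.39 = 20049.71 bits
ratio = original_size / compressed_size = 67112 / 20049.71 = 3.3473

Compression ratio = 3.3473


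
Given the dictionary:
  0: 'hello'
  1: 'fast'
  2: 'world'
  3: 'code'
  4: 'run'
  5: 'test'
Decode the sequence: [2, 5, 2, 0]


Look up each index in the dictionary:
  2 -> 'world'
  5 -> 'test'
  2 -> 'world'
  0 -> 'hello'

Decoded: "world test world hello"


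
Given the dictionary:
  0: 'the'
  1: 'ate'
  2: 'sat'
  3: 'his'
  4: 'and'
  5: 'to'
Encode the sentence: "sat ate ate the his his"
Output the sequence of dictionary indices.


Look up each word in the dictionary:
  'sat' -> 2
  'ate' -> 1
  'ate' -> 1
  'the' -> 0
  'his' -> 3
  'his' -> 3

Encoded: [2, 1, 1, 0, 3, 3]


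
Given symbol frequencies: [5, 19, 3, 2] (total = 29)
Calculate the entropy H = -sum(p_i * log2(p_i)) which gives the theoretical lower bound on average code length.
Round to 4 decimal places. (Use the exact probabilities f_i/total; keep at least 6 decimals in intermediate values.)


Per-symbol terms -p_i * log2(p_i) with p_i = f_i/29:
  p = 5/29 = 0.172414: log2(p) = -2.536053, -p*log2(p) = 0.437251
  p = 19/29 = 0.655172: log2(p) = -0.610053, -p*log2(p) = 0.399690
  p = 3/29 = 0.103448: log2(p) = -3.273018, -p*log2(p) = 0.338588
  p = 2/29 = 0.068966: log2(p) = -3.857981, -p*log2(p) = 0.266068
H = 0.437251 + 0.399690 + 0.338588 + 0.266068 = 1.441597

H = 1.4416 bits/symbol


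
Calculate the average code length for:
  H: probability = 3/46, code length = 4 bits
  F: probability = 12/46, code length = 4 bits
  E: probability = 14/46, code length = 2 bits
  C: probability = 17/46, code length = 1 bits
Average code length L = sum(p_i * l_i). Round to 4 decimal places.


Weighted contributions p_i * l_i:
  H: (3/46) * 4 = 12/46
  F: (12/46) * 4 = 48/46
  E: (14/46) * 2 = 28/46
  C: (17/46) * 1 = 17/46
Sum = (12 + 48 + 28 + 17)/46 = 105/46

L = 105/46 = 2.2826 bits/symbol


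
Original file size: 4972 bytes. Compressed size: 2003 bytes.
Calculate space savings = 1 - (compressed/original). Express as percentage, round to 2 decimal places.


ratio = compressed/original = 2003/4972 = 0.402856
savings = 1 - ratio = 1 - 0.402856 = 0.597144
as a percentage: 0.597144 * 100 = 59.71%

Space savings = 1 - 2003/4972 = 59.71%


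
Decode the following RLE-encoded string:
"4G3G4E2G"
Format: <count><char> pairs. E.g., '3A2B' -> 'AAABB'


Expanding each <count><char> pair:
  4G -> 'GGGG'
  3G -> 'GGG'
  4E -> 'EEEE'
  2G -> 'GG'

Decoded = GGGGGGGEEEEGG


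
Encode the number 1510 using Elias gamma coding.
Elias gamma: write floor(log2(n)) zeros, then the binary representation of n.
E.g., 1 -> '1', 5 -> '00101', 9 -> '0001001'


num_bits = floor(log2(1510)) + 1 = 11
leading_zeros = num_bits - 1 = 10
binary(1510) = 10111100110

Elias gamma(1510) = '0000000000' + '10111100110' = 000000000010111100110 (21 bits)


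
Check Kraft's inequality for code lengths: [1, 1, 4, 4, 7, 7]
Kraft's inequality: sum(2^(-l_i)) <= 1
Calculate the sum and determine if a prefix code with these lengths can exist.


Sum = 2^(-1) + 2^(-1) + 2^(-4) + 2^(-4) + 2^(-7) + 2^(-7)
    = 0.5 + 0.5 + 0.0625 + 0.0625 + 0.0078125 + 0.0078125
    = 146/128 = 1.140625
Since 1.140625 > 1, Kraft's inequality is NOT satisfied.
A prefix code with these lengths CANNOT exist.

Kraft sum = 1.140625. Not satisfied.


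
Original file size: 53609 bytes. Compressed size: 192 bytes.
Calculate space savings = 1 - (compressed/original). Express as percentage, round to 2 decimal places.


ratio = compressed/original = 192/53609 = 0.003581
savings = 1 - ratio = 1 - 0.003581 = 0.996419
as a percentage: 0.996419 * 100 = 99.64%

Space savings = 1 - 192/53609 = 99.64%


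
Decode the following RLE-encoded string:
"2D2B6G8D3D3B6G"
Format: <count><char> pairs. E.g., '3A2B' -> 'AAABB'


Expanding each <count><char> pair:
  2D -> 'DD'
  2B -> 'BB'
  6G -> 'GGGGGG'
  8D -> 'DDDDDDDD'
  3D -> 'DDD'
  3B -> 'BBB'
  6G -> 'GGGGGG'

Decoded = DDBBGGGGGGDDDDDDDDDDDBBBGGGGGG
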